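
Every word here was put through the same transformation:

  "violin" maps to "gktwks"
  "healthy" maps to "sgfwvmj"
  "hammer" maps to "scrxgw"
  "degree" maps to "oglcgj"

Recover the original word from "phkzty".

Shifts by position in violin: pos 0: v→g (+11), pos 1: i→k (+2), pos 2: o→t (+5), pos 3: l→w (+11), pos 4: i→k (+2), pos 5: n→s (+5) — repeating every 3. A repeating key of period 3 is used — shifts +11, +2, +5 over and over.
Decoding phkzty: p−11=e, h−2=f, k−5=f, z−11=o, t−2=r, y−5=t.

effort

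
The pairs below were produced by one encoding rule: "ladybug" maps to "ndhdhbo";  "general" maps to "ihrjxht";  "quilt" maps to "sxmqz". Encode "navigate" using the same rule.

Each letter shifts forward by (position + 2), i.e. 2, 3, 4, … — the shift grows by one for each successive letter.
Applying it to navigate: n+2=p, a+3=d, v+4=z, i+5=n, g+6=m, a+7=h, t+8=b, e+9=n.

pdznmhbn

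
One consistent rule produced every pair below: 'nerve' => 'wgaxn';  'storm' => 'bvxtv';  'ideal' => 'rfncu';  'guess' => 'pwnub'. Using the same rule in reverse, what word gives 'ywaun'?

purse

The shifts repeat in a cycle of length 2: positions 0,1,… shift by +9, +2, then the pattern repeats.
Undoing it on ywaun: y−9=p, w−2=u, a−9=r, u−2=s, n−9=e.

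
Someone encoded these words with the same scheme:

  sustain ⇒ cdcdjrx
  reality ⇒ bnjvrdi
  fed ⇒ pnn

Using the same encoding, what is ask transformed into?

The shift depends on letter class: consonant s→c is +10, but vowel u→d is +9. The rule splits by letter class: vowels +9, consonants +10.
For ask: a(vowel)+9=j, s(cons)+10=c, k(cons)+10=u.

jcu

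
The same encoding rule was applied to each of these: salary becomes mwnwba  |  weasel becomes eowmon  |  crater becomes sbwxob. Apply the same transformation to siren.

s(18)→m(12) and a(0)→w(22) fit y≡11x+22 (mod 26); the inverse of 11 mod 26 is 19. Treating letters as 0–25, the rule is x ↦ 11x + 22 (mod 26).
On siren: s(18)→11·18+22≡12=m; i(8)→11·8+22≡6=g; r(17)→11·17+22≡1=b; e(4)→11·4+22≡14=o; n(13)→11·13+22≡9=j (all mod 26).

mgboj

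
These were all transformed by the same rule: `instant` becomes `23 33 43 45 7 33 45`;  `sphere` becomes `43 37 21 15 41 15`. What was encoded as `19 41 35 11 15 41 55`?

i(#9)→23 and n(#14)→33: differences scale by 2, so n = 2·pos + 5. The formula is n = 2×(alphabet index, a=1) + 5.
Decoding 19 41 35 11 15 41 55: 19→(19−5)÷2=7=g, 41→(41−5)÷2=18=r, 35→(35−5)÷2=15=o, 11→(11−5)÷2=3=c, 15→(15−5)÷2=5=e, 41→(41−5)÷2=18=r, 55→(55−5)÷2=25=y.

grocery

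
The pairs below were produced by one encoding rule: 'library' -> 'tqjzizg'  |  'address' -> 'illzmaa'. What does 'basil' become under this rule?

Compare letters: l→t is +8, i→q is +8, b→j is +8 — a constant shift. It's a constant shift of +8 (ROT8).
For basil: b+8=j, a+8=i, s+8=a, i+8=q, l+8=t.

jiaqt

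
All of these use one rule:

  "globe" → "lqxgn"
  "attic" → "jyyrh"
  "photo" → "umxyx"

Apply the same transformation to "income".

The shift depends on letter class: consonant g→l is +5, but vowel o→x is +9. Vowels shift forward by 9 and consonants shift forward by 5.
For income: i(vowel)+9=r, n(cons)+5=s, c(cons)+5=h, o(vowel)+9=x, m(cons)+5=r, e(vowel)+9=n.

rshxrn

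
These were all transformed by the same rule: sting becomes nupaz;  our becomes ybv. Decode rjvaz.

stock

Read the word backwards and shift each letter +7.
Reversing it on rjvaz: shift back: r−7=k, j−7=c, v−7=o, a−7=t, z−7=s → kcots; then reverse → stock.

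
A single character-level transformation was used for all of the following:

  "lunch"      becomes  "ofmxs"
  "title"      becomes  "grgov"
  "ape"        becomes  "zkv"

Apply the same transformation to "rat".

Each pair mirrors across the alphabet (l↔o, u↔f, n↔m): positions sum to 25. Each letter is replaced by its mirror in the alphabet: a↔z, b↔y, c↔x, and so on (the Atbash cipher).
On rat: r↔i, a↔z, t↔g.

izg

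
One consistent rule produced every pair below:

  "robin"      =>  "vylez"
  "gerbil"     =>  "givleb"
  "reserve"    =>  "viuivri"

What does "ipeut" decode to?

exist

r(17)→v(21) and o(14)→y(24) fit y≡25x+12 (mod 26); the inverse of 25 mod 26 is 25. This is an affine cipher: with a=0,…,z=25, each position x becomes (25x+12) mod 26.
Undoing it on ipeut: i(8)→25·(8−12)≡4=e; p(15)→25·(15−12)≡23=x; e(4)→25·(4−12)≡8=i; u(20)→25·(20−12)≡18=s; t(19)→25·(19−12)≡19=t (all mod 26).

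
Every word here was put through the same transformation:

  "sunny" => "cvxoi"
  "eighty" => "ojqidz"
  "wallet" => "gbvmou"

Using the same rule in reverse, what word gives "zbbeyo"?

Shifts by position in sunny: pos 0: s→c (+10), pos 1: u→v (+1), pos 2: n→x (+10), pos 3: n→o (+1) — repeating every 2. The shifts repeat in a cycle of length 2: positions 0,1,… shift by +10, +1, then the pattern repeats.
Undoing it on zbbeyo: z−10=p, b−1=a, b−10=r, e−1=d, y−10=o, o−1=n.

pardon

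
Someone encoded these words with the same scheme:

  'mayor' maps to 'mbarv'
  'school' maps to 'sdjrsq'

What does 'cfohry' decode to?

cement

In mayor: m→m is +0, a→b is +1, y→a is +2, o→r is +3 — the shift increases by 1 each position. Letter i (0-indexed) is shifted by i+0, so successive shifts are 0, 1, 2, ….
Reversing it on cfohry: c−0=c, f−1=e, o−2=m, h−3=e, r−4=n, y−5=t.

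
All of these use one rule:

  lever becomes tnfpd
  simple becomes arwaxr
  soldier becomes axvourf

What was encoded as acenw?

In lever: l→t is +8, e→n is +9, v→f is +10, e→p is +11 — the shift increases by 1 each position. The shift increases by 1 at each position, starting from +8: 8, 9, 10, ….
Decoding acenw: a−8=s, c−9=t, e−10=u, n−11=c, w−12=k.

stuck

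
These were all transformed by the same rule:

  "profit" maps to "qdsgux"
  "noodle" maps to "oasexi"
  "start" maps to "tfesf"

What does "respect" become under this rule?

sqwqqgu

Shifts by position in profit: pos 0: p→q (+1), pos 1: r→d (+12), pos 2: o→s (+4), pos 3: f→g (+1), pos 4: i→u (+12), pos 5: t→x (+4) — repeating every 3. A repeating key of period 3 is used — shifts +1, +12, +4 over and over.
On respect: r+1=s, e+12=q, s+4=w, p+1=q, e+12=q, c+4=g, t+1=u.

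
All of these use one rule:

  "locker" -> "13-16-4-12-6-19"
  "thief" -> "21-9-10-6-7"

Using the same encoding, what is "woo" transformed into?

l is letter #12 and maps to 13: an offset of 1. Letters become their 1-based position plus 1 (so a→2, b→3, …).
For woo: w=23→24, o=15→16, o=15→16.

24-16-16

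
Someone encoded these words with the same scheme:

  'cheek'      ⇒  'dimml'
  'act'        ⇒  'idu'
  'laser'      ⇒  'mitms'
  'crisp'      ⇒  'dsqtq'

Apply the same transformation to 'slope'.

tmwqm

Vowels shift forward by 8 and consonants shift forward by 1.
For slope: s(cons)+1=t, l(cons)+1=m, o(vowel)+8=w, p(cons)+1=q, e(vowel)+8=m.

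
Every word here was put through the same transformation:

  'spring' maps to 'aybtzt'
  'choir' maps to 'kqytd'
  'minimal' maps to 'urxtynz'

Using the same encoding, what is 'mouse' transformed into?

uxedq

Each letter shifts forward by (position + 8), i.e. 8, 9, 10, … — the shift grows by one for each successive letter.
For mouse: m+8=u, o+9=x, u+10=e, s+11=d, e+12=q.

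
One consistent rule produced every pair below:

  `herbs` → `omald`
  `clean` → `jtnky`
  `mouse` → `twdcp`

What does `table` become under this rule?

aikvp

Each letter shifts forward by (position + 7), i.e. 7, 8, 9, … — the shift grows by one for each successive letter.
For table: t+7=a, a+8=i, b+9=k, l+10=v, e+11=p.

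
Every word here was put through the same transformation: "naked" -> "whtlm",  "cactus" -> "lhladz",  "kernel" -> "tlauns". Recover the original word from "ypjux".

piano

Shifts by position in naked: pos 0: n→w (+9), pos 1: a→h (+7), pos 2: k→t (+9), pos 3: e→l (+7) — repeating every 2. The shifts repeat in a cycle of length 2: positions 0,1,… shift by +9, +7, then the pattern repeats.
Reversing it on ypjux: y−9=p, p−7=i, j−9=a, u−7=n, x−9=o.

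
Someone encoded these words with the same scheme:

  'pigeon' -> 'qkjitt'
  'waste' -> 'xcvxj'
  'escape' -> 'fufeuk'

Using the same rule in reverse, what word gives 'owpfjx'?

number

In pigeon: p→q is +1, i→k is +2, g→j is +3, e→i is +4 — the shift increases by 1 each position. The shift increases by 1 at each position, starting from +1: 1, 2, 3, ….
Decoding owpfjx: o−1=n, w−2=u, p−3=m, f−4=b, j−5=e, x−6=r.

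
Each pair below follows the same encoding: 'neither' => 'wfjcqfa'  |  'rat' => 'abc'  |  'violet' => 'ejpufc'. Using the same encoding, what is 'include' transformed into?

jwluvmf

The shift depends on letter class: consonant n→w is +9, but vowel e→f is +1. Vowels shift forward by 1 and consonants shift forward by 9.
For include: i(vowel)+1=j, n(cons)+9=w, c(cons)+9=l, l(cons)+9=u, u(vowel)+1=v, d(cons)+9=m, e(vowel)+1=f.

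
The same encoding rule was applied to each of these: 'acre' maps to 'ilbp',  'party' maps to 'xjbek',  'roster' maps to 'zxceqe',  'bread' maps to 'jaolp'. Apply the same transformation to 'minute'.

In acre: a→i is +8, c→l is +9, r→b is +10, e→p is +11 — the shift increases by 1 each position. Letter i (0-indexed) is shifted by i+8, so successive shifts are 8, 9, 10, ….
Applying it to minute: m+8=u, i+9=r, n+10=x, u+11=f, t+12=f, e+13=r.

urxffr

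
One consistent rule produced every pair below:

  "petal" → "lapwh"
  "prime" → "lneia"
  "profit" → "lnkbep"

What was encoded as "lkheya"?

police

Compare letters: p→l is +22, e→a is +22, t→p is +22 — a constant shift. Every letter moves 22 places later in the alphabet, wrapping around z→a.
Undoing it on lkheya: l−22=p, k−22=o, h−22=l, e−22=i, y−22=c, a−22=e.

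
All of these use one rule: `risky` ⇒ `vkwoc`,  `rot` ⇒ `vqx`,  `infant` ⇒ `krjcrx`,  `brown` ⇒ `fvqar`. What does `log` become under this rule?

The shift depends on letter class: consonant r→v is +4, but vowel i→k is +2. Vowels shift forward by 2 and consonants shift forward by 4.
On log: l(cons)+4=p, o(vowel)+2=q, g(cons)+4=k.

pqk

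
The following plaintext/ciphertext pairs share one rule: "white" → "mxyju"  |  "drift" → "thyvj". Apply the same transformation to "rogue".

hewku

Every letter moves 16 places later in the alphabet, wrapping around z→a.
For rogue: r+16=h, o+16=e, g+16=w, u+16=k, e+16=u.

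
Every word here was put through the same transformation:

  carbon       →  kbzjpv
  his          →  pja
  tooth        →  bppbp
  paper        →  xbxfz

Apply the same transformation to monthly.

upvbptg

Two shifts are in play — +1 for a/e/i/o/u, +8 for every other letter.
For monthly: m(cons)+8=u, o(vowel)+1=p, n(cons)+8=v, t(cons)+8=b, h(cons)+8=p, l(cons)+8=t, y(cons)+8=g.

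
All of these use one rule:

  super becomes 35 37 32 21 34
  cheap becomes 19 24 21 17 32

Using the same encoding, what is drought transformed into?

20 34 31 37 23 24 36

The number is (letter's place in the alphabet, a=1) + 16.
On drought: d=4→20, r=18→34, o=15→31, u=21→37, g=7→23, h=8→24, t=20→36.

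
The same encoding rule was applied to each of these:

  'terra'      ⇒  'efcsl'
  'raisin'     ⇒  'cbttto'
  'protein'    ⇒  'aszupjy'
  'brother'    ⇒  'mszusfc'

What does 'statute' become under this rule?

It's a Vigenère-style cipher with numeric key [11,1]: position i shifts by key[i mod 2].
For statute: s+11=d, t+1=u, a+11=l, t+1=u, u+11=f, t+1=u, e+11=p.

dulufup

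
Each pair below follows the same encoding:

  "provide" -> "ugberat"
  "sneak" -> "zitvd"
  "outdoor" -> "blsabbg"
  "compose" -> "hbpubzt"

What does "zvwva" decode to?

p(15)→u(20) and r(17)→g(6) fit y≡19x+21 (mod 26); the inverse of 19 mod 26 is 11. Each letter's alphabet position (a=0..z=25) is mapped through 19·x+21 mod 26 — an affine cipher.
Reversing it on zvwva: z(25)→11·(25−21)≡18=s; v(21)→11·(21−21)≡0=a; w(22)→11·(22−21)≡11=l; v(21)→11·(21−21)≡0=a; a(0)→11·(0−21)≡3=d (all mod 26).

salad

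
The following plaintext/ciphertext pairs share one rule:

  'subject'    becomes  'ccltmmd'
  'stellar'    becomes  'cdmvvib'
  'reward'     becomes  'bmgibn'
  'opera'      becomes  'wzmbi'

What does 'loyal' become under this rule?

vwiiv

Vowels shift forward by 8 and consonants shift forward by 10.
Applying it to loyal: l(cons)+10=v, o(vowel)+8=w, y(cons)+10=i, a(vowel)+8=i, l(cons)+10=v.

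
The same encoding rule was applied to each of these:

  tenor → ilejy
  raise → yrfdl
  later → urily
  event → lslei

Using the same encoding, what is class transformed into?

burdd

t(19)→i(8) and e(4)→l(11) fit y≡5x+17 (mod 26); the inverse of 5 mod 26 is 21. Each letter's alphabet position (a=0..z=25) is mapped through 5·x+17 mod 26 — an affine cipher.
On class: c(2)→5·2+17≡1=b; l(11)→5·11+17≡20=u; a(0)→5·0+17≡17=r; s(18)→5·18+17≡3=d; s(18)→5·18+17≡3=d (all mod 26).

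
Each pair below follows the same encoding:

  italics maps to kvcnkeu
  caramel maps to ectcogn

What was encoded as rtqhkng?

Compare letters: i→k is +2, t→v is +2, a→c is +2 — a constant shift. Each letter is shifted forward by 2 in the alphabet (a Caesar shift of +2).
Undoing it on rtqhkng: r−2=p, t−2=r, q−2=o, h−2=f, k−2=i, n−2=l, g−2=e.

profile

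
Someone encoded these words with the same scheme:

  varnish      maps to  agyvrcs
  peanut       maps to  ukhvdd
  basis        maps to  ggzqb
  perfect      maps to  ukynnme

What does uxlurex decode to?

In varnish: v→a is +5, a→g is +6, r→y is +7, n→v is +8 — the shift increases by 1 each position. The shift increases by 1 at each position, starting from +5: 5, 6, 7, ….
Undoing it on uxlurex: u−5=p, x−6=r, l−7=e, u−8=m, r−9=i, e−10=u, x−11=m.

premium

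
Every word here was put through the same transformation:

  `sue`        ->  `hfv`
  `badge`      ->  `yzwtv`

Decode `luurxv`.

Each pair mirrors across the alphabet (s↔h, u↔f, e↔v): positions sum to 25. Letters are reflected about the middle of the alphabet (position → 25−position): Atbash.
Undoing it on luurxv: l↔o, u↔f, u↔f, r↔i, x↔c, v↔e.

office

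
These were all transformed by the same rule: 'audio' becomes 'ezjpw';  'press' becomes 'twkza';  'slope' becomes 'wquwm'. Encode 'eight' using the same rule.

inmob

Letter i (0-indexed) is shifted by i+4, so successive shifts are 4, 5, 6, ….
Applying it to eight: e+4=i, i+5=n, g+6=m, h+7=o, t+8=b.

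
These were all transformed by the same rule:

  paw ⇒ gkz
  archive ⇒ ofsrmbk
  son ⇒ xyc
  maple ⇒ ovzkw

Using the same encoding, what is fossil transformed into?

vsccyp

The output letters match the input read backwards, each shifted +10: paw reversed is wap. Read the word backwards and shift each letter +10.
For fossil: reverse → lissof; then shift: l+10=v, i+10=s, s+10=c, s+10=c, o+10=y, f+10=p.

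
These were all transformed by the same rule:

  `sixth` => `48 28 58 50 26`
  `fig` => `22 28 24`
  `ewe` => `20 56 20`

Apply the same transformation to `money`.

The formula is n = 2×(alphabet index, a=1) + 10.
Applying it to money: m=13→36, o=15→40, n=14→38, e=5→20, y=25→60.

36 40 38 20 60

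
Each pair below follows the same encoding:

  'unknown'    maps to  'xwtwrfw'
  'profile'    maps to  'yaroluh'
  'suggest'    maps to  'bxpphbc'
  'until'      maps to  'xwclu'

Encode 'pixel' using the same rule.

The shift depends on letter class: consonant n→w is +9, but vowel u→x is +3. The rule splits by letter class: vowels +3, consonants +9.
For pixel: p(cons)+9=y, i(vowel)+3=l, x(cons)+9=g, e(vowel)+3=h, l(cons)+9=u.

ylghu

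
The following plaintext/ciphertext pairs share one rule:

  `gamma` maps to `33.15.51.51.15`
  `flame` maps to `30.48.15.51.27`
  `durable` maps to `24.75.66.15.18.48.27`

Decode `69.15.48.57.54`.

salon

g(#7)→33 and a(#1)→15: differences scale by 3, so n = 3·pos + 12. With a=1..z=26, the number is 3·pos + 12.
Reversing it on 69.15.48.57.54: 69→(69−12)÷3=19=s, 15→(15−12)÷3=1=a, 48→(48−12)÷3=12=l, 57→(57−12)÷3=15=o, 54→(54−12)÷3=14=n.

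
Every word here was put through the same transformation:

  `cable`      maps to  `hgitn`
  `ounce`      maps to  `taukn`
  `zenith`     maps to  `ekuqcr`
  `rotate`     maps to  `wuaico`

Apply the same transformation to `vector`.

In cable: c→h is +5, a→g is +6, b→i is +7, l→t is +8 — the shift increases by 1 each position. The shift increases by 1 at each position, starting from +5: 5, 6, 7, ….
On vector: v+5=a, e+6=k, c+7=j, t+8=b, o+9=x, r+10=b.

akjbxb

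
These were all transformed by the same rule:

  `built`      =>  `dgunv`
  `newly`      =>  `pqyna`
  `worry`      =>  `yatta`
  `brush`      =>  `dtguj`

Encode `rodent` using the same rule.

tafqpv

The shift depends on letter class: consonant b→d is +2, but vowel u→g is +12. Two shifts are in play — +12 for a/e/i/o/u, +2 for every other letter.
On rodent: r(cons)+2=t, o(vowel)+12=a, d(cons)+2=f, e(vowel)+12=q, n(cons)+2=p, t(cons)+2=v.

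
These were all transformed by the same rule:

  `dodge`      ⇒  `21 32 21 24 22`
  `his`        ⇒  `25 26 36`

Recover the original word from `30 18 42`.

may

d is letter #4 and maps to 21: an offset of 17. Each letter is replaced by its alphabet position (a=1..z=26) + 17.
Reversing it on 30 18 42: 30→(30−17)÷1=13=m, 18→(18−17)÷1=1=a, 42→(42−17)÷1=25=y.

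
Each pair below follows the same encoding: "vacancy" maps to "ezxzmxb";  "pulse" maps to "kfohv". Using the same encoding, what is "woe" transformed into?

dlv

Each pair mirrors across the alphabet (v↔e, a↔z, c↔x): positions sum to 25. Letters are reflected about the middle of the alphabet (position → 25−position): Atbash.
For woe: w↔d, o↔l, e↔v.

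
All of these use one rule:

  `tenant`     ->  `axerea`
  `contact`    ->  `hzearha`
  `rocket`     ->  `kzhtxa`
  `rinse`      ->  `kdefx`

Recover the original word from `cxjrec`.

t(19)→a(0) and e(4)→x(23) fit y≡21x+17 (mod 26); the inverse of 21 mod 26 is 5. Each letter's alphabet position (a=0..z=25) is mapped through 21·x+17 mod 26 — an affine cipher.
Decoding cxjrec: c(2)→5·(2−17)≡3=d; x(23)→5·(23−17)≡4=e; j(9)→5·(9−17)≡12=m; r(17)→5·(17−17)≡0=a; e(4)→5·(4−17)≡13=n; c(2)→5·(2−17)≡3=d (all mod 26).

demand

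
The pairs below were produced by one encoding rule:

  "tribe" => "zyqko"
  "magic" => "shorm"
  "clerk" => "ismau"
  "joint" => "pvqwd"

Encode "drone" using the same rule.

jywwo

The shift increases by 1 at each position, starting from +6: 6, 7, 8, ….
On drone: d+6=j, r+7=y, o+8=w, n+9=w, e+10=o.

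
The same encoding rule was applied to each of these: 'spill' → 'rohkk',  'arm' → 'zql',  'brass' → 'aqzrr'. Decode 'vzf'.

wag

Compare letters: s→r is +25, p→o is +25, i→h is +25 — a constant shift. This is a Caesar cipher with shift 25.
Decoding vzf: v−25=w, z−25=a, f−25=g.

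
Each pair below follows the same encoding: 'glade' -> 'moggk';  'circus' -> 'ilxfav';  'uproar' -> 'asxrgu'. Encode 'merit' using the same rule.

Shifts by position in glade: pos 0: g→m (+6), pos 1: l→o (+3), pos 2: a→g (+6), pos 3: d→g (+3) — repeating every 2. It's a Vigenère-style cipher with numeric key [6,3]: position i shifts by key[i mod 2].
For merit: m+6=s, e+3=h, r+6=x, i+3=l, t+6=z.

shxlz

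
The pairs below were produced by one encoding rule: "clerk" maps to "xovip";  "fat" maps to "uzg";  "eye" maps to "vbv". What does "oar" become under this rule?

Each pair mirrors across the alphabet (c↔x, l↔o, e↔v): positions sum to 25. Each letter is replaced by its mirror in the alphabet: a↔z, b↔y, c↔x, and so on (the Atbash cipher).
For oar: o↔l, a↔z, r↔i.

lzi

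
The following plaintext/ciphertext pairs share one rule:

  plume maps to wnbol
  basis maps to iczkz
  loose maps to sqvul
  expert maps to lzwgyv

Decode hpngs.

Shifts by position in plume: pos 0: p→w (+7), pos 1: l→n (+2), pos 2: u→b (+7), pos 3: m→o (+2) — repeating every 2. The shifts repeat in a cycle of length 2: positions 0,1,… shift by +7, +2, then the pattern repeats.
Reversing it on hpngs: h−7=a, p−2=n, n−7=g, g−2=e, s−7=l.

angel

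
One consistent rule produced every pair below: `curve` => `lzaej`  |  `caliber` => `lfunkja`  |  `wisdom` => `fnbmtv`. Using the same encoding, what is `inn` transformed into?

The shift depends on letter class: consonant c→l is +9, but vowel u→z is +5. The rule splits by letter class: vowels +5, consonants +9.
Applying it to inn: i(vowel)+5=n, n(cons)+9=w, n(cons)+9=w.

nww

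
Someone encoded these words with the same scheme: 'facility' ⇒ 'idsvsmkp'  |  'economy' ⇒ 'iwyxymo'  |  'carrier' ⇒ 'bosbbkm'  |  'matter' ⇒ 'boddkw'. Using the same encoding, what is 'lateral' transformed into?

vkbodkv

Read the word backwards and shift each letter +10.
For lateral: reverse → laretal; then shift: l+10=v, a+10=k, r+10=b, e+10=o, t+10=d, a+10=k, l+10=v.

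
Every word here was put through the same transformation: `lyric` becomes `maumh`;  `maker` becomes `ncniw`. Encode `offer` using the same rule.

phiiw

Letter i (0-indexed) is shifted by i+1, so successive shifts are 1, 2, 3, ….
Applying it to offer: o+1=p, f+2=h, f+3=i, e+4=i, r+5=w.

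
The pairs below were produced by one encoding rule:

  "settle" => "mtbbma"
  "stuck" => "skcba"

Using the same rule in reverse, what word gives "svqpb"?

think

Read the word backwards and shift each letter +8.
Decoding svqpb: shift back: s−8=k, v−8=n, q−8=i, p−8=h, b−8=t → kniht; then reverse → think.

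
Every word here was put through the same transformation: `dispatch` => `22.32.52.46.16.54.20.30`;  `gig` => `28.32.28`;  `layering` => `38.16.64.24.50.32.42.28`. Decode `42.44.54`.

d(#4)→22 and i(#9)→32: differences scale by 2, so n = 2·pos + 14. With a=1..z=26, the number is 2·pos + 14.
Undoing it on 42.44.54: 42→(42−14)÷2=14=n, 44→(44−14)÷2=15=o, 54→(54−14)÷2=20=t.

not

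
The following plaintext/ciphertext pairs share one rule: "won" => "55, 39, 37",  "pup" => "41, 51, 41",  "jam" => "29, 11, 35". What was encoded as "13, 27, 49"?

The formula is n = 2×(alphabet index, a=1) + 9.
Reversing it on 13, 27, 49: 13→(13−9)÷2=2=b, 27→(27−9)÷2=9=i, 49→(49−9)÷2=20=t.

bit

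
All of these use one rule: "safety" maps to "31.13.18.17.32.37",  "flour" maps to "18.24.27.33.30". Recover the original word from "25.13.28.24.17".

s is letter #19 and maps to 31: an offset of 12. Letters become their 1-based position plus 12 (so a→13, b→14, …).
Decoding 25.13.28.24.17: 25→(25−12)÷1=13=m, 13→(13−12)÷1=1=a, 28→(28−12)÷1=16=p, 24→(24−12)÷1=12=l, 17→(17−12)÷1=5=e.

maple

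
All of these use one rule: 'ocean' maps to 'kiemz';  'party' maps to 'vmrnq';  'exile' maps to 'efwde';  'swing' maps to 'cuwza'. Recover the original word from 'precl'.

Treating letters as 0–25, the rule is x ↦ 11x + 12 (mod 26).
Undoing it on precl: p(15)→19·(15−12)≡5=f; r(17)→19·(17−12)≡17=r; e(4)→19·(4−12)≡4=e; c(2)→19·(2−12)≡18=s; l(11)→19·(11−12)≡7=h (all mod 26).

fresh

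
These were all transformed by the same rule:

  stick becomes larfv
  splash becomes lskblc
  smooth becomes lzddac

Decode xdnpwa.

yogurt

s(18)→l(11) and t(19)→a(0) fit y≡15x+1 (mod 26); the inverse of 15 mod 26 is 7. This is an affine cipher: with a=0,…,z=25, each position x becomes (15x+1) mod 26.
Reversing it on xdnpwa: x(23)→7·(23−1)≡24=y; d(3)→7·(3−1)≡14=o; n(13)→7·(13−1)≡6=g; p(15)→7·(15−1)≡20=u; w(22)→7·(22−1)≡17=r; a(0)→7·(0−1)≡19=t (all mod 26).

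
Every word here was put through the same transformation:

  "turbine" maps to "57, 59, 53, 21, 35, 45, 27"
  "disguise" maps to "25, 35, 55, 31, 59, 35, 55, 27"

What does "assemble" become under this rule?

19, 55, 55, 27, 43, 21, 41, 27

t(#20)→57 and u(#21)→59: differences scale by 2, so n = 2·pos + 17. The formula is n = 2×(alphabet index, a=1) + 17.
For assemble: a=1→19, s=19→55, s=19→55, e=5→27, m=13→43, b=2→21, l=12→41, e=5→27.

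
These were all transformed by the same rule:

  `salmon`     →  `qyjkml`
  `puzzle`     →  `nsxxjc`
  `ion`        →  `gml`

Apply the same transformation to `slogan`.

qjmeyl

Compare letters: s→q is +24, a→y is +24, l→j is +24 — a constant shift. Each letter is shifted forward by 24 in the alphabet (a Caesar shift of +24).
On slogan: s+24=q, l+24=j, o+24=m, g+24=e, a+24=y, n+24=l.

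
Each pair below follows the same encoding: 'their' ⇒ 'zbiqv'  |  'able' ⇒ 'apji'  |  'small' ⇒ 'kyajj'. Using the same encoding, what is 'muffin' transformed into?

t(19)→z(25) and h(7)→b(1) fit y≡15x+0 (mod 26); the inverse of 15 mod 26 is 7. Treating letters as 0–25, the rule is x ↦ 15x + 0 (mod 26).
Applying it to muffin: m(12)→15·12+0≡24=y; u(20)→15·20+0≡14=o; f(5)→15·5+0≡23=x; f(5)→15·5+0≡23=x; i(8)→15·8+0≡16=q; n(13)→15·13+0≡13=n (all mod 26).

yoxxqn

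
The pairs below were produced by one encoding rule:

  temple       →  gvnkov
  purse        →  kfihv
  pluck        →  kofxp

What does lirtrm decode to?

Each pair mirrors across the alphabet (t↔g, e↔v, m↔n): positions sum to 25. Each letter is replaced by its mirror in the alphabet: a↔z, b↔y, c↔x, and so on (the Atbash cipher).
Reversing it on lirtrm: l↔o, i↔r, r↔i, t↔g, r↔i, m↔n.

origin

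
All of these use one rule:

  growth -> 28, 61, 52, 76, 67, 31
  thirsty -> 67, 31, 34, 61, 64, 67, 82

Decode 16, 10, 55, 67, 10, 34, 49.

captain

g(#7)→28 and r(#18)→61: differences scale by 3, so n = 3·pos + 7. With a=1..z=26, the number is 3·pos + 7.
Decoding 16, 10, 55, 67, 10, 34, 49: 16→(16−7)÷3=3=c, 10→(10−7)÷3=1=a, 55→(55−7)÷3=16=p, 67→(67−7)÷3=20=t, 10→(10−7)÷3=1=a, 34→(34−7)÷3=9=i, 49→(49−7)÷3=14=n.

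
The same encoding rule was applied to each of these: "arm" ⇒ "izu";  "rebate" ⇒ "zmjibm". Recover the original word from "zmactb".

result

Compare letters: a→i is +8, r→z is +8, m→u is +8 — a constant shift. It's a constant shift of +8 (ROT8).
Undoing it on zmactb: z−8=r, m−8=e, a−8=s, c−8=u, t−8=l, b−8=t.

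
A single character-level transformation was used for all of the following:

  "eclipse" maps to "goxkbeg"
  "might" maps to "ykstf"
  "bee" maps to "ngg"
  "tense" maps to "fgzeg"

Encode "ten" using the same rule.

fgz

The shift depends on letter class: consonant c→o is +12, but vowel e→g is +2. The rule splits by letter class: vowels +2, consonants +12.
For ten: t(cons)+12=f, e(vowel)+2=g, n(cons)+12=z.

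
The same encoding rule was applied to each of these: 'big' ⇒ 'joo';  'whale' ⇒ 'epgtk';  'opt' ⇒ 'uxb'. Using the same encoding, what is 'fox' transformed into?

nuf

The shift depends on letter class: consonant b→j is +8, but vowel i→o is +6. Vowels shift forward by 6 and consonants shift forward by 8.
Applying it to fox: f(cons)+8=n, o(vowel)+6=u, x(cons)+8=f.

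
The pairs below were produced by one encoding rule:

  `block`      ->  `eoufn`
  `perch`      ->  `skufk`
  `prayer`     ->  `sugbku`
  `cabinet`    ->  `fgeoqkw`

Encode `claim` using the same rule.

The rule splits by letter class: vowels +6, consonants +3.
For claim: c(cons)+3=f, l(cons)+3=o, a(vowel)+6=g, i(vowel)+6=o, m(cons)+3=p.

fogop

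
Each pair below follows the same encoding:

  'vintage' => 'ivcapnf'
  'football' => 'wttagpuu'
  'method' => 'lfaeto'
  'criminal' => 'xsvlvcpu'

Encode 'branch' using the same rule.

gspcxe

v(21)→i(8) and i(8)→v(21) fit y≡17x+15 (mod 26); the inverse of 17 mod 26 is 23. Treating letters as 0–25, the rule is x ↦ 17x + 15 (mod 26).
On branch: b(1)→17·1+15≡6=g; r(17)→17·17+15≡18=s; a(0)→17·0+15≡15=p; n(13)→17·13+15≡2=c; c(2)→17·2+15≡23=x; h(7)→17·7+15≡4=e (all mod 26).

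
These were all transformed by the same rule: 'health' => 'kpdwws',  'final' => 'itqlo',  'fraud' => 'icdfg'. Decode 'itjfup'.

figure

Shifts by position in health: pos 0: h→k (+3), pos 1: e→p (+11), pos 2: a→d (+3), pos 3: l→w (+11) — repeating every 2. The shifts repeat in a cycle of length 2: positions 0,1,… shift by +3, +11, then the pattern repeats.
Decoding itjfup: i−3=f, t−11=i, j−3=g, f−11=u, u−3=r, p−11=e.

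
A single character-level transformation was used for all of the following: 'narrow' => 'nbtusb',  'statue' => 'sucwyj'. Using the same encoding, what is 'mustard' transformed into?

mvuwewj

The shift increases by 1 at each position, starting from +0: 0, 1, 2, ….
For mustard: m+0=m, u+1=v, s+2=u, t+3=w, a+4=e, r+5=w, d+6=j.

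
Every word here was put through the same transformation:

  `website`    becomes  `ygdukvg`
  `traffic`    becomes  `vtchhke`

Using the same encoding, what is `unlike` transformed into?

Compare letters: w→y is +2, e→g is +2, b→d is +2 — a constant shift. Each letter is shifted forward by 2 in the alphabet (a Caesar shift of +2).
Applying it to unlike: u+2=w, n+2=p, l+2=n, i+2=k, k+2=m, e+2=g.

wpnkmg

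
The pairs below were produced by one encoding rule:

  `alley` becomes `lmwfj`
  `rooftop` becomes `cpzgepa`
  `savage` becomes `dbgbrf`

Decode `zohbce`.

onward

Shifts by position in alley: pos 0: a→l (+11), pos 1: l→m (+1), pos 2: l→w (+11), pos 3: e→f (+1) — repeating every 2. A repeating key of period 2 is used — shifts +11, +1 over and over.
Undoing it on zohbce: z−11=o, o−1=n, h−11=w, b−1=a, c−11=r, e−1=d.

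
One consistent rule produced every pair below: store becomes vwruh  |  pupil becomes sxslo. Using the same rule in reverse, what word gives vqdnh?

Compare letters: s→v is +3, t→w is +3, o→r is +3 — a constant shift. It's a constant shift of +3 (ROT3).
Undoing it on vqdnh: v−3=s, q−3=n, d−3=a, n−3=k, h−3=e.

snake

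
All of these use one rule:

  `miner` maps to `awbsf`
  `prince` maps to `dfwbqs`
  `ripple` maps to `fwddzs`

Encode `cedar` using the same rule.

This is a Caesar cipher with shift 14.
On cedar: c+14=q, e+14=s, d+14=r, a+14=o, r+14=f.

qsrof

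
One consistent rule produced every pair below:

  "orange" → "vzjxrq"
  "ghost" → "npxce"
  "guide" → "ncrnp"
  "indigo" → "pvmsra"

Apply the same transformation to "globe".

ntxlp

In orange: o→v is +7, r→z is +8, a→j is +9, n→x is +10 — the shift increases by 1 each position. Letter i (0-indexed) is shifted by i+7, so successive shifts are 7, 8, 9, ….
For globe: g+7=n, l+8=t, o+9=x, b+10=l, e+11=p.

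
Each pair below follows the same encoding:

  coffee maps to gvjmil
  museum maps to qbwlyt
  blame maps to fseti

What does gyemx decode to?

craft

Shifts by position in coffee: pos 0: c→g (+4), pos 1: o→v (+7), pos 2: f→j (+4), pos 3: f→m (+7) — repeating every 2. It's a Vigenère-style cipher with numeric key [4,7]: position i shifts by key[i mod 2].
Undoing it on gyemx: g−4=c, y−7=r, e−4=a, m−7=f, x−4=t.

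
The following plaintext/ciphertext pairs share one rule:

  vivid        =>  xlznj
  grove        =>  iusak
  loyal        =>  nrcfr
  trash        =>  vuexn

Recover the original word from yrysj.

In vivid: v→x is +2, i→l is +3, v→z is +4, i→n is +5 — the shift increases by 1 each position. Letter i (0-indexed) is shifted by i+2, so successive shifts are 2, 3, 4, ….
Undoing it on yrysj: y−2=w, r−3=o, y−4=u, s−5=n, j−6=d.

wound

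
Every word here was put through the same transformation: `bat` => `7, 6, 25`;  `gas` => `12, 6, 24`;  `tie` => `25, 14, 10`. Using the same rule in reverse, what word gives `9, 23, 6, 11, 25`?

draft

Each letter is replaced by its alphabet position (a=1..z=26) + 5.
Reversing it on 9, 23, 6, 11, 25: 9→(9−5)÷1=4=d, 23→(23−5)÷1=18=r, 6→(6−5)÷1=1=a, 11→(11−5)÷1=6=f, 25→(25−5)÷1=20=t.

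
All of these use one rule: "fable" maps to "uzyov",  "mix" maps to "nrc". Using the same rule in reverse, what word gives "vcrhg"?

exist

Each pair mirrors across the alphabet (f↔u, a↔z, b↔y): positions sum to 25. This is the alphabet-reversal cipher (Atbash): a becomes z, b becomes y, etc.
Decoding vcrhg: v↔e, c↔x, r↔i, h↔s, g↔t.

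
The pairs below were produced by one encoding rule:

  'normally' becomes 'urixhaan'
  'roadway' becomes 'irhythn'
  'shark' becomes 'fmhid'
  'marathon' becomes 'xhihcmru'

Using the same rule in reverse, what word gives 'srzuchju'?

Treating letters as 0–25, the rule is x ↦ 23x + 7 (mod 26).
Decoding srzuchju: s(18)→17·(18−7)≡5=f; r(17)→17·(17−7)≡14=o; z(25)→17·(25−7)≡20=u; u(20)→17·(20−7)≡13=n; c(2)→17·(2−7)≡19=t; h(7)→17·(7−7)≡0=a; j(9)→17·(9−7)≡8=i; u(20)→17·(20−7)≡13=n (all mod 26).

fountain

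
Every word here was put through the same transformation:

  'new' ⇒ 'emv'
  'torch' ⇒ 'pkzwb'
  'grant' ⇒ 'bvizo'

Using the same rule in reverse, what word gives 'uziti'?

alarm

The output letters match the input read backwards, each shifted +8: new reversed is wen. Two steps: reverse the string, then apply a Caesar shift of +8.
Undoing it on uziti: shift back: u−8=m, z−8=r, i−8=a, t−8=l, i−8=a → mrala; then reverse → alarm.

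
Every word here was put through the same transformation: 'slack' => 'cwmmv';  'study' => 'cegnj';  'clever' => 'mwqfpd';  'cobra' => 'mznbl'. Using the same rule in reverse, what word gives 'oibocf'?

Shifts by position in slack: pos 0: s→c (+10), pos 1: l→w (+11), pos 2: a→m (+12), pos 3: c→m (+10), pos 4: k→v (+11) — repeating every 3. A repeating key of period 3 is used — shifts +10, +11, +12 over and over.
Reversing it on oibocf: o−10=e, i−11=x, b−12=p, o−10=e, c−11=r, f−12=t.

expert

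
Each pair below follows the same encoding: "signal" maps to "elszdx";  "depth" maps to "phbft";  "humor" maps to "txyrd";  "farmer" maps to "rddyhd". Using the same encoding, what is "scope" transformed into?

eorbh

The shift depends on letter class: consonant s→e is +12, but vowel i→l is +3. The rule splits by letter class: vowels +3, consonants +12.
Applying it to scope: s(cons)+12=e, c(cons)+12=o, o(vowel)+3=r, p(cons)+12=b, e(vowel)+3=h.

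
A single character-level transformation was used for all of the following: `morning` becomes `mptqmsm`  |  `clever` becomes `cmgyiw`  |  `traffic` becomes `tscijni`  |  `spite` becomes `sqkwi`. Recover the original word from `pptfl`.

porch

In morning: m→m is +0, o→p is +1, r→t is +2, n→q is +3 — the shift increases by 1 each position. Letter i (0-indexed) is shifted by i+0, so successive shifts are 0, 1, 2, ….
Undoing it on pptfl: p−0=p, p−1=o, t−2=r, f−3=c, l−4=h.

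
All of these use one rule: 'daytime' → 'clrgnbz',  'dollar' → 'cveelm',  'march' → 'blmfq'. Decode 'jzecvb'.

d(3)→c(2) and a(0)→l(11) fit y≡23x+11 (mod 26); the inverse of 23 mod 26 is 17. Each letter's alphabet position (a=0..z=25) is mapped through 23·x+11 mod 26 — an affine cipher.
Undoing it on jzecvb: j(9)→17·(9−11)≡18=s; z(25)→17·(25−11)≡4=e; e(4)→17·(4−11)≡11=l; c(2)→17·(2−11)≡3=d; v(21)→17·(21−11)≡14=o; b(1)→17·(1−11)≡12=m (all mod 26).

seldom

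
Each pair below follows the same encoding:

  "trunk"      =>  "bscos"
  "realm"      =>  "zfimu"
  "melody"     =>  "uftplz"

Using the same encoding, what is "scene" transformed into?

admom

The shifts repeat in a cycle of length 2: positions 0,1,… shift by +8, +1, then the pattern repeats.
For scene: s+8=a, c+1=d, e+8=m, n+1=o, e+8=m.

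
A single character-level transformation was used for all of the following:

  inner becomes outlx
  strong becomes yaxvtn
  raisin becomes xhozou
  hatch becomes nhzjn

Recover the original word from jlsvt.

The shifts repeat in a cycle of length 2: positions 0,1,… shift by +6, +7, then the pattern repeats.
Undoing it on jlsvt: j−6=d, l−7=e, s−6=m, v−7=o, t−6=n.

demon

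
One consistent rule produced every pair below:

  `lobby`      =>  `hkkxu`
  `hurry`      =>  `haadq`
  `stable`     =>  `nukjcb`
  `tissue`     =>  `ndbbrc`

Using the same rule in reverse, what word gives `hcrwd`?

Read the word backwards and shift each letter +9.
Reversing it on hcrwd: shift back: h−9=y, c−9=t, r−9=i, w−9=n, d−9=u → ytinu; then reverse → unity.

unity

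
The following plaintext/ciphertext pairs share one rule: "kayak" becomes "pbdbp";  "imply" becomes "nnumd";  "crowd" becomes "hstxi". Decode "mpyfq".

hotel

The shifts repeat in a cycle of length 2: positions 0,1,… shift by +5, +1, then the pattern repeats.
Reversing it on mpyfq: m−5=h, p−1=o, y−5=t, f−1=e, q−5=l.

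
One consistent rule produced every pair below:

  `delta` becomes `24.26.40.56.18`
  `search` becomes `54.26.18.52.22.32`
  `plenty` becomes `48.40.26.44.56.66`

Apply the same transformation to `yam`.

66.18.42

With a=1..z=26, the number is 2·pos + 16.
For yam: y=25→66, a=1→18, m=13→42.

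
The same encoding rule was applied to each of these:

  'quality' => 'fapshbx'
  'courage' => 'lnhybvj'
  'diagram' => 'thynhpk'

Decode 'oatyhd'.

Two steps: reverse the string, then apply a Caesar shift of +7.
Decoding oatyhd: shift back: o−7=h, a−7=t, t−7=m, y−7=r, h−7=a, d−7=w → htmraw; then reverse → warmth.

warmth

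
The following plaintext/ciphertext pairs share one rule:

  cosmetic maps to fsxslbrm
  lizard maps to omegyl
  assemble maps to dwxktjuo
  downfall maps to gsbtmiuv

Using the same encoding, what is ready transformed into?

uifjf

The shift increases by 1 at each position, starting from +3: 3, 4, 5, ….
Applying it to ready: r+3=u, e+4=i, a+5=f, d+6=j, y+7=f.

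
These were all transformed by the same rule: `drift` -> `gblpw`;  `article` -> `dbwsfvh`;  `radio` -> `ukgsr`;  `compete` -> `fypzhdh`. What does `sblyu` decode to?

prior

It's a Vigenère-style cipher with numeric key [3,10]: position i shifts by key[i mod 2].
Undoing it on sblyu: s−3=p, b−10=r, l−3=i, y−10=o, u−3=r.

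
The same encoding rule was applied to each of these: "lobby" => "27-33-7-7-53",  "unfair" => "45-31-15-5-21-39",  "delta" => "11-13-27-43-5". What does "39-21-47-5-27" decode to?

rival

l(#12)→27 and o(#15)→33: differences scale by 2, so n = 2·pos + 3. Each letter becomes 2×(its alphabet position, a=1..z=26) + 3.
Decoding 39-21-47-5-27: 39→(39−3)÷2=18=r, 21→(21−3)÷2=9=i, 47→(47−3)÷2=22=v, 5→(5−3)÷2=1=a, 27→(27−3)÷2=12=l.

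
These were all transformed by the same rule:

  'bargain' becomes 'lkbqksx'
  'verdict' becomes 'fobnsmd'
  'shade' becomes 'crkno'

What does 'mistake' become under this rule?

Compare letters: b→l is +10, a→k is +10, r→b is +10 — a constant shift. It's a constant shift of +10 (ROT10).
Applying it to mistake: m+10=w, i+10=s, s+10=c, t+10=d, a+10=k, k+10=u, e+10=o.

wscdkuo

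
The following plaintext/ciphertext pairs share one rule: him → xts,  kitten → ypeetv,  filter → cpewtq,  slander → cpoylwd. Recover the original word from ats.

The output letters match the input read backwards, each shifted +11: him reversed is mih. The word is reversed, then every letter is shifted forward by 11.
Undoing it on ats: shift back: a−11=p, t−11=i, s−11=h → pih; then reverse → hip.

hip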